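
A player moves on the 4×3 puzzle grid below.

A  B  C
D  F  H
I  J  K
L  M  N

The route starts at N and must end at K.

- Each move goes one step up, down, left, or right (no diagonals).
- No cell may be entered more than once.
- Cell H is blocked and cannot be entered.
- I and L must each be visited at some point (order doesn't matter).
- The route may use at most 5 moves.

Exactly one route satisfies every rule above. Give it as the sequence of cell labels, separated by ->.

N -> M -> L -> I -> J -> K

Any route must reach I and L and still end at K within 5 moves, so the order of the required stops is forced.
Route from N: left 2 to L, up 1 to I, right 2 to K — 5 moves in all.
Check: all required cells visited; 5 ≤ 5 moves.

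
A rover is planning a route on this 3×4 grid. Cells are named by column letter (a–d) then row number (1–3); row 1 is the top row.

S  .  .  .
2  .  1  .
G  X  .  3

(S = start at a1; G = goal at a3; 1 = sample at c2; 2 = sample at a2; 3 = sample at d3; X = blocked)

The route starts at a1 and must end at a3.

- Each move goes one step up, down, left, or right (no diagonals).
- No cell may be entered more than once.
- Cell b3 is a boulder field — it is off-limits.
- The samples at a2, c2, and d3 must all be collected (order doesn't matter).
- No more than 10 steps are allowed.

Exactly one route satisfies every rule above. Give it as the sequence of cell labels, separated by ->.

a1 -> b1 -> c1 -> d1 -> d2 -> d3 -> c3 -> c2 -> b2 -> a2 -> a3

The 10-move cap with required stops at a2, c2, d3 leaves no slack for detours.
Route from a1: right 3 to d1, down 2 to d3, left 1 to c3, up 1 to c2, left 2 to a2, down 1 to a3 — 10 moves in all.
Check: all required cells visited; 10 ≤ 10 moves.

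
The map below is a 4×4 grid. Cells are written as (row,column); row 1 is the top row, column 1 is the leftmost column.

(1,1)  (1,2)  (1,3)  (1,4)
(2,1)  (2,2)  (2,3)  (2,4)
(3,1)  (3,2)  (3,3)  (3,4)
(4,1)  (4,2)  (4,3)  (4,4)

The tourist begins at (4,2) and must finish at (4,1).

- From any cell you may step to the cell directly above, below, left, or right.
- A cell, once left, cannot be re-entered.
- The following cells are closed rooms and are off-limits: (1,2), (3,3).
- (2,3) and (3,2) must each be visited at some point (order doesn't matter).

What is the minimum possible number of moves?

Any route passes through (2,3) and (3,2) in some order between (4,2) and (4,1). Summing Manhattan distances along each leg and taking the cheapest ordering ((4,2) → (2,3) → (3,2) → (4,1)) gives a lower bound of 3 + 2 + 2 = 7 moves.
The shortest route satisfying every rule uses 9 moves: (4,2) → (4,3) → (4,4) → (3,4) → (2,4) → (2,3) → (2,2) → (3,2) → (3,1) → (4,1).
The no-revisit rule (legs can't share cells) pushes the minimum above the 7-move bound; an exhaustive check rules out every length from 7 to 8, leaving 9 as the minimum.

9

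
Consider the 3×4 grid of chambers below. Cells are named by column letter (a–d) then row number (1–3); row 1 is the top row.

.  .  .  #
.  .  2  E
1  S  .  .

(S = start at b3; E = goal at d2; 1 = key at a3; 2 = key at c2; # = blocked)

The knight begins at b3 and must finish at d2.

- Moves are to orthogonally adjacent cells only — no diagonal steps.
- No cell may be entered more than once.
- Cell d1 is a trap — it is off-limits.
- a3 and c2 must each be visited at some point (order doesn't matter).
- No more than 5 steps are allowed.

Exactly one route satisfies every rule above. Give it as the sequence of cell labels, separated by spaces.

The 5-move cap with required stops at a3, c2 leaves no slack for detours.
Route from b3: left to a3, up to a2, 3× right (reaching d2) — 5 moves in all.
Check: all required cells visited; 5 ≤ 5 moves.

b3 a3 a2 b2 c2 d2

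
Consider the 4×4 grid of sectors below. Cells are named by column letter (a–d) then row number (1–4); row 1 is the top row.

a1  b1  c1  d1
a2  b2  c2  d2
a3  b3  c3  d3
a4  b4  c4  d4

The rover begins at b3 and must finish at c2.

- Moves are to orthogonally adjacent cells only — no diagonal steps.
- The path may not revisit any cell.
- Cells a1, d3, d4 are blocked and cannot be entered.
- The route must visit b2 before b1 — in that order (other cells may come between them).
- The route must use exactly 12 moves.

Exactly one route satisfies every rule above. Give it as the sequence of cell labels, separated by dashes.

The waypoints must appear in the order b2, b1, with no cell reused.
Route from b3: right to c3, down to c4, 2× left (reaching a4), 2× up (reaching a2), right to b2, up to b1, 2× right (reaching d1), down to d2, left to c2 — 12 moves in all.
Check: order respected (b2 at step 7, b1 at step 8); 12 moves as required.

b3 - c3 - c4 - b4 - a4 - a3 - a2 - b2 - b1 - c1 - d1 - d2 - c2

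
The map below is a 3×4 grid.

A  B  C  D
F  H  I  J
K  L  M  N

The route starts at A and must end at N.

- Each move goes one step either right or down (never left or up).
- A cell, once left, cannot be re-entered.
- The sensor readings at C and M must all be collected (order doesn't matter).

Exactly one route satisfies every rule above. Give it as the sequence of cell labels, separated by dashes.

A - B - C - I - M - N

Moves only go right or down, so the column and row indices never decrease.
Route from A: 2× right (reaching C), 2× down (reaching M), right to N — 5 moves in all.
Check: all required cells visited.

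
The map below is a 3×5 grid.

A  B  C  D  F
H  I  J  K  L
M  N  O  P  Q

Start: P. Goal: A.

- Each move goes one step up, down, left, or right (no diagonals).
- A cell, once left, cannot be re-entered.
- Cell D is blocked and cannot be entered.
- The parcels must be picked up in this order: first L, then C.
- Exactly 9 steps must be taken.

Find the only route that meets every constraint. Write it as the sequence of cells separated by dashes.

P - Q - L - K - J - C - B - I - H - A

The waypoints must appear in the order L, C, with no cell reused.
Route from P: right 1 to Q, up 1 to L, left 2 to J, up 1 to C, left 1 to B, down 1 to I, left 1 to H, up 1 to A — 9 moves in all.
Check: order respected (L at step 2, C at step 5); 9 moves as required.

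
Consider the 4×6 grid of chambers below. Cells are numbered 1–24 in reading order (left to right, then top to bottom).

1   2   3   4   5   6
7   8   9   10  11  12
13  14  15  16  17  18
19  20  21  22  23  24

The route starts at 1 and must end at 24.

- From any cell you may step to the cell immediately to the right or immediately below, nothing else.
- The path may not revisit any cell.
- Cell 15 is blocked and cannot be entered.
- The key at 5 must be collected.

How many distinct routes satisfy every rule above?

4

A right/down-only route from 1 to 24 makes exactly 3 down-moves and 5 right-moves in some order.
With no other constraints that would be C(8,3) = 56 routes.
Split at 5 and multiply the segment counts (each segment already excludes blocked cells): 1→5: 1; 5→24: 4; product = 4.
That gives 4 routes.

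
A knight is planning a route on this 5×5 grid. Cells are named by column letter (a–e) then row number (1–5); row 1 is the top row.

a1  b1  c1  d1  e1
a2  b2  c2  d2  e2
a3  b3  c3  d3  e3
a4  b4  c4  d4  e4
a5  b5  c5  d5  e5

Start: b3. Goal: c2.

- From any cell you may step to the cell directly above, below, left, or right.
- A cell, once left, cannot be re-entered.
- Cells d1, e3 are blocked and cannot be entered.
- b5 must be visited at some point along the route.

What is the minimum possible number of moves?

6

Any route passes through b5 somewhere between b3 and c2. Summing Manhattan distances along the two legs (b3 → b5 → c2) gives a lower bound of 2 + 4 = 6 moves.
A route of 6 moves achieves this: b3 → b4 → b5 → c5 → c4 → c3 → c2.
Since 6 matches the lower bound, it is optimal.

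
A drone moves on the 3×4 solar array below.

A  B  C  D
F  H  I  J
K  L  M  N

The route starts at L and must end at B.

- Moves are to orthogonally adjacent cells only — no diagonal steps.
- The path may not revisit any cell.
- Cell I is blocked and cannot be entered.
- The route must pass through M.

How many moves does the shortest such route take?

6

Any route passes through M somewhere between L and B. Summing Manhattan distances along the two legs (L → M → B) gives a lower bound of 1 + 3 = 4 moves.
The shortest route satisfying every rule uses 6 moves: L → M → N → J → D → C → B.
The no-revisit rule (legs can't share cells) pushes the minimum above the 4-move bound; an exhaustive check rules out every length from 4 to 5, leaving 6 as the minimum.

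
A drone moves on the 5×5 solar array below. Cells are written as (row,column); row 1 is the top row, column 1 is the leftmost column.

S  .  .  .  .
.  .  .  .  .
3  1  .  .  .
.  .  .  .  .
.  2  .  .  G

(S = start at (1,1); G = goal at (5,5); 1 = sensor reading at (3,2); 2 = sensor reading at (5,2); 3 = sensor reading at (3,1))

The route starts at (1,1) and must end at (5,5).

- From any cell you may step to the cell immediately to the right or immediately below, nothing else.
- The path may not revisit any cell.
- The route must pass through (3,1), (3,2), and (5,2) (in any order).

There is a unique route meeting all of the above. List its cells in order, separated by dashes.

Moves only go right or down, so the column and row indices never decrease.
Route from (1,1): 2× down (reaching (3,1)), right to (3,2), 2× down (reaching (5,2)), 3× right (reaching (5,5)) — 8 moves in all.
Check: all required cells visited.

(1,1) - (2,1) - (3,1) - (3,2) - (4,2) - (5,2) - (5,3) - (5,4) - (5,5)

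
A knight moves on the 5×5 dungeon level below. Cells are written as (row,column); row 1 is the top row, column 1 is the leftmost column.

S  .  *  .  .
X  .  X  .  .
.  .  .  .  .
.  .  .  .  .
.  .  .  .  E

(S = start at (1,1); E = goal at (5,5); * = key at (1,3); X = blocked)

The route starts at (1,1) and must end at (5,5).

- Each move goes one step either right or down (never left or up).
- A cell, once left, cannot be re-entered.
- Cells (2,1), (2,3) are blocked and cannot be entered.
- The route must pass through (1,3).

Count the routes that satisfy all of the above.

5

A right/down-only route from (1,1) to (5,5) makes exactly 4 down-moves and 4 right-moves in some order.
With no other constraints that would be C(8,4) = 70 routes.
Split at (1,3) and multiply the segment counts (each segment already excludes blocked cells): (1,1)→(1,3): 1; (1,3)→(5,5): 5; product = 5.
That gives 5 routes.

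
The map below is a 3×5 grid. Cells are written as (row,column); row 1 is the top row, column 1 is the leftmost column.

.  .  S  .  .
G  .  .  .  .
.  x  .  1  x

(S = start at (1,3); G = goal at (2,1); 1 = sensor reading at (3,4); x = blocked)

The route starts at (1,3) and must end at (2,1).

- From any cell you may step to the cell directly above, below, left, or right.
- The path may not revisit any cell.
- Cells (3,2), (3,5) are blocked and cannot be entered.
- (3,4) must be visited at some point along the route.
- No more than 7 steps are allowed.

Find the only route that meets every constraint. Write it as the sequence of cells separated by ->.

(1,3) -> (1,4) -> (2,4) -> (3,4) -> (3,3) -> (2,3) -> (2,2) -> (2,1)

The 7-move cap with required stops at (3,4) leaves no slack for detours.
Route from (1,3): right 1 to (1,4), down 2 to (3,4), left 1 to (3,3), up 1 to (2,3), left 2 to (2,1) — 7 moves in all.
Check: all required cells visited; 7 ≤ 7 moves.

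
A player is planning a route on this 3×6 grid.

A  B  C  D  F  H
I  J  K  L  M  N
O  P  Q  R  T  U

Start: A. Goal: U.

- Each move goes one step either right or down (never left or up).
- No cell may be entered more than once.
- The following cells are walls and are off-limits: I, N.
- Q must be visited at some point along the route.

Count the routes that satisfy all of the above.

3

A right/down-only route from A to U makes exactly 2 down-moves and 5 right-moves in some order.
With no other constraints that would be C(7,2) = 21 routes.
Split at Q and multiply the segment counts (each segment already excludes blocked cells): A→Q: 3; Q→U: 1; product = 3.
That gives 3 routes.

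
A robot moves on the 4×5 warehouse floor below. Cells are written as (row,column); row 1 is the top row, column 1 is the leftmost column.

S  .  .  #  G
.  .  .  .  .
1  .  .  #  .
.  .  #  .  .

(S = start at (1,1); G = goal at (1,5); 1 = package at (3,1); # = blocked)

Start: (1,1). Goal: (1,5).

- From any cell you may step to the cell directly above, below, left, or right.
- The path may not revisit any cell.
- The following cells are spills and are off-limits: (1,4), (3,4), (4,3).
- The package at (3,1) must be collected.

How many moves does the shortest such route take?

Any route passes through (3,1) somewhere between (1,1) and (1,5). Summing Manhattan distances along the two legs ((1,1) → (3,1) → (1,5)) gives a lower bound of 2 + 6 = 8 moves.
A route of 8 moves achieves this: (1,1) → (2,1) → (3,1) → (3,2) → (2,2) → (2,3) → (2,4) → (2,5) → (1,5).
Since 8 matches the lower bound, it is optimal.

8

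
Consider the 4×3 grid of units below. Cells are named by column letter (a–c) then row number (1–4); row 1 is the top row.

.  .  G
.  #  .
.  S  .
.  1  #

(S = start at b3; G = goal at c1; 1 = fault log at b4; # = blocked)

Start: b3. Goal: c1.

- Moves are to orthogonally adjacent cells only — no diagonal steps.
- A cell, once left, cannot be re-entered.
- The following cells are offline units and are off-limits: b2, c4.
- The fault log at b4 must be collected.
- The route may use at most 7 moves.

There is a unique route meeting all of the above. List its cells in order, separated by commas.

The 7-move cap with required stops at b4 leaves no slack for detours.
Route from b3: down to b4, left to a4, 3× up (reaching a1), 2× right (reaching c1) — 7 moves in all.
Check: all required cells visited; 7 ≤ 7 moves.

b3, b4, a4, a3, a2, a1, b1, c1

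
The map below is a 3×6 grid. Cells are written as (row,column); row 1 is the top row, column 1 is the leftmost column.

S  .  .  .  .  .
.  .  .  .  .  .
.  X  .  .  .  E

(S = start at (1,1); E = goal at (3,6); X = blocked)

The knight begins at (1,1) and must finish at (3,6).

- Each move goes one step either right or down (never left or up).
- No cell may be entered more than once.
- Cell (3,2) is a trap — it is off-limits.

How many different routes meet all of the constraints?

18

A right/down-only route from (1,1) to (3,6) makes exactly 2 down-moves and 5 right-moves in some order.
With no other constraints that would be C(7,2) = 21 routes.
Subtract routes through each blocked cell (inclusion–exclusion for overlaps): − through (3,2): 3 → 18.
That gives 18 routes.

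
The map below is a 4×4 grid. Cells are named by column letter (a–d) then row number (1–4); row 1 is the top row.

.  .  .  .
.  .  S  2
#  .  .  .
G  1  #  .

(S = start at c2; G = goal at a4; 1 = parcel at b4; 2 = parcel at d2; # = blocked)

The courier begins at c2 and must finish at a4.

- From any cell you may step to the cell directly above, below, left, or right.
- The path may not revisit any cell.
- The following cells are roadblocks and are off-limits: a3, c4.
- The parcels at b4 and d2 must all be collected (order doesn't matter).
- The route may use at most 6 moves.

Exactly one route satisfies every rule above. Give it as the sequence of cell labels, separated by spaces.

c2 d2 d3 c3 b3 b4 a4

The budget equals the shortest possible length, so every move has to be on a shortest route through the required cells.
Route from c2: right to d2, down to d3, 2× left (reaching b3), down to b4, left to a4 — 6 moves in all.
Check: all required cells visited; 6 ≤ 6 moves.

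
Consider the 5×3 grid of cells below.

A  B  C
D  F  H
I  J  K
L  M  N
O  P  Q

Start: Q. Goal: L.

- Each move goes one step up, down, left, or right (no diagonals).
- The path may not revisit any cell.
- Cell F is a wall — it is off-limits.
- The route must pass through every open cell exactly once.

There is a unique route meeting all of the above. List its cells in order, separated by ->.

Need to visit all 14 open cells exactly once, starting at Q and ending at L.
Route from Q: up 4 to C, left 2 to A, down 2 to I, right 1 to J, down 2 to P, left 1 to O, up 1 to L — 13 moves in all.
Check: all 14 open cells covered.

Q -> N -> K -> H -> C -> B -> A -> D -> I -> J -> M -> P -> O -> L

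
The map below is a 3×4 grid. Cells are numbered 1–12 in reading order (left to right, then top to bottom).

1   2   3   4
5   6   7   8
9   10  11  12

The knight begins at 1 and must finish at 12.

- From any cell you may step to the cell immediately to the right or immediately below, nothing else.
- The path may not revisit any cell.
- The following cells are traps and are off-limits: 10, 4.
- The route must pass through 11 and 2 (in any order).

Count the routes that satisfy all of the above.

2

A right/down-only route from 1 to 12 makes exactly 2 down-moves and 3 right-moves in some order.
With no other constraints that would be C(5,2) = 10 routes.
A monotone route can only reach the required cells in the order 2, 11, so split there and multiply the segment counts (each segment already excludes blocked cells): 1→2: 1; 2→11: 2; 11→12: 1; product = 2.
That gives 2 routes.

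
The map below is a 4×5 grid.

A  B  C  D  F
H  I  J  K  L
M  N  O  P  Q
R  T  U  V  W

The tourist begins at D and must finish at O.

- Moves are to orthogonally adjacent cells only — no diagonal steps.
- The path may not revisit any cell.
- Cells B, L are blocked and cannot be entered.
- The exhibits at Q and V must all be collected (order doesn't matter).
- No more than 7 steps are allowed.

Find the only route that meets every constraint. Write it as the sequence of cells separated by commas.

D, K, P, Q, W, V, U, O

Any route must reach Q and V and still end at O within 7 moves, so the order of the required stops is forced.
Route from D: down 2 to P, right 1 to Q, down 1 to W, left 2 to U, up 1 to O — 7 moves in all.
Check: all required cells visited; 7 ≤ 7 moves.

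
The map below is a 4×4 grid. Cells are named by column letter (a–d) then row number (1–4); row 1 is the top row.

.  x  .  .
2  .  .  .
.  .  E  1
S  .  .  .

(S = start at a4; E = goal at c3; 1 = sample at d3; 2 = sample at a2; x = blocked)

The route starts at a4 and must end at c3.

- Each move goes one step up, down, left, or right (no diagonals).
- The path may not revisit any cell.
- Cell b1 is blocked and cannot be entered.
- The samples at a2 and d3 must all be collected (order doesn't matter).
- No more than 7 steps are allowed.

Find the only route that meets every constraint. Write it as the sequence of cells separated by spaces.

a4 a3 a2 b2 c2 d2 d3 c3

The 7-move cap with required stops at a2, d3 leaves no slack for detours.
Route from a4: 2× up (reaching a2), 3× right (reaching d2), down to d3, left to c3 — 7 moves in all.
Check: all required cells visited; 7 ≤ 7 moves.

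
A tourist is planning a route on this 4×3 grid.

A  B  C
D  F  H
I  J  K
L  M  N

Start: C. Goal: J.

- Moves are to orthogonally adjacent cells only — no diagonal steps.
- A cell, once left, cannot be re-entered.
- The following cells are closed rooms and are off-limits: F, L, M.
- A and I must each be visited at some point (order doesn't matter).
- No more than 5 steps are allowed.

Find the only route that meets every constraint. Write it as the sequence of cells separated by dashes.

The 5-move cap with required stops at A, I leaves no slack for detours.
Route from C: left 2 to A, down 2 to I, right 1 to J — 5 moves in all.
Check: all required cells visited; 5 ≤ 5 moves.

C - B - A - D - I - J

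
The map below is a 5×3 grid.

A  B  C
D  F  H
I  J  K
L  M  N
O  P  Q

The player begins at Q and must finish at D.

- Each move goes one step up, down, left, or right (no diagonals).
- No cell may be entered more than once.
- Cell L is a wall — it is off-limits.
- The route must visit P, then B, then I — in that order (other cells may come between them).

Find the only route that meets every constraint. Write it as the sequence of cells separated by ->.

Q -> P -> M -> N -> K -> H -> C -> B -> F -> J -> I -> D

The waypoints must appear in the order P, B, I, with no cell reused.
Route from Q: left 1 to P, up 1 to M, right 1 to N, up 3 to C, left 1 to B, down 2 to J, left 1 to I, up 1 to D — 11 moves in all.
Check: order respected (P at step 1, B at step 7, I at step 10).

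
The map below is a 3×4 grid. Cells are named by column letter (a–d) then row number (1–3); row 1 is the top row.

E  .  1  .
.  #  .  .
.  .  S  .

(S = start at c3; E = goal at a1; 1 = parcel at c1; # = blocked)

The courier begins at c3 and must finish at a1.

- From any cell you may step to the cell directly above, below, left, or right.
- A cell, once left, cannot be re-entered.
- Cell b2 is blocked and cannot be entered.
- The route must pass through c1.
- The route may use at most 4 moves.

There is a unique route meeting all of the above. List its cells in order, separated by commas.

c3, c2, c1, b1, a1

The budget equals the shortest possible length, so every move has to be on a shortest route through the required cells.
Route from c3: 2× up (reaching c1), 2× left (reaching a1) — 4 moves in all.
Check: all required cells visited; 4 ≤ 4 moves.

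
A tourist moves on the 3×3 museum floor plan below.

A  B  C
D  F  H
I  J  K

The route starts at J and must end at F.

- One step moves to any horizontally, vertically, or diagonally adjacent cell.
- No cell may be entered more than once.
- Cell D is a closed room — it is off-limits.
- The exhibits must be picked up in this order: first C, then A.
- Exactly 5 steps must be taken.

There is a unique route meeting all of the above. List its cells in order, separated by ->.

J -> H -> C -> B -> A -> F

The waypoints must appear in the order C, A, with no cell reused.
Route from J: up-right to H, up to C, 2× left (reaching A), down-right to F — 5 moves in all.
Check: order respected (C at step 2, A at step 4); 5 moves as required.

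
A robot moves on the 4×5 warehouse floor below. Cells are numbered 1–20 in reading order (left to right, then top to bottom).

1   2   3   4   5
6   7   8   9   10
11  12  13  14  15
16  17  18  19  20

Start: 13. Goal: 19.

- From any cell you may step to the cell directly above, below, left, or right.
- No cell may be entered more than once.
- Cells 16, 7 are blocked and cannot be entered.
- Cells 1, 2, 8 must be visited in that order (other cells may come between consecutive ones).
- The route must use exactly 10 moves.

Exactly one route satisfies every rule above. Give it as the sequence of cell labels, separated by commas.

The waypoints must appear in the order 1, 2, 8, with no cell reused.
Route from 13: 2× left (reaching 11), 2× up (reaching 1), 2× right (reaching 3), down to 8, right to 9, 2× down (reaching 19) — 10 moves in all.
Check: order respected (1 at step 4, 2 at step 5, 8 at step 7); 10 moves as required.

13, 12, 11, 6, 1, 2, 3, 8, 9, 14, 19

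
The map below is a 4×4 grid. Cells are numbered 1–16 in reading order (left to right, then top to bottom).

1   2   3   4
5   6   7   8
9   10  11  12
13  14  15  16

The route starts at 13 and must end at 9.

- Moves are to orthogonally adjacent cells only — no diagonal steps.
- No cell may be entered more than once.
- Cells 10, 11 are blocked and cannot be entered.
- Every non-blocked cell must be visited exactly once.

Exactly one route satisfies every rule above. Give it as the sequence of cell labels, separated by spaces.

13 14 15 16 12 8 4 3 7 6 2 1 5 9

Need to visit all 14 open cells exactly once, starting at 13 and ending at 9.
Route from 13: right 3 to 16, up 3 to 4, left 1 to 3, down 1 to 7, left 1 to 6, up 1 to 2, left 1 to 1, down 2 to 9 — 13 moves in all.
Check: all 14 open cells covered.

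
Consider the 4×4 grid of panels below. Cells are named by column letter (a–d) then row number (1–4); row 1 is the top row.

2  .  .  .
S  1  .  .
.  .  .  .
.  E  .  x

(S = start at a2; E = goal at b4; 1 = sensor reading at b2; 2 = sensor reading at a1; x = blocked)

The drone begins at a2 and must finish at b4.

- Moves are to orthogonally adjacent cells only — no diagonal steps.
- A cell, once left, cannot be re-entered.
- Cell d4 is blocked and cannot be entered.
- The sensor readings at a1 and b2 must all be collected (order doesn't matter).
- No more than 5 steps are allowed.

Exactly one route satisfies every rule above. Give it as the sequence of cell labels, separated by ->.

a2 -> a1 -> b1 -> b2 -> b3 -> b4

The budget equals the shortest possible length, so every move has to be on a shortest route through the required cells.
Route from a2: up 1 to a1, right 1 to b1, down 3 to b4 — 5 moves in all.
Check: all required cells visited; 5 ≤ 5 moves.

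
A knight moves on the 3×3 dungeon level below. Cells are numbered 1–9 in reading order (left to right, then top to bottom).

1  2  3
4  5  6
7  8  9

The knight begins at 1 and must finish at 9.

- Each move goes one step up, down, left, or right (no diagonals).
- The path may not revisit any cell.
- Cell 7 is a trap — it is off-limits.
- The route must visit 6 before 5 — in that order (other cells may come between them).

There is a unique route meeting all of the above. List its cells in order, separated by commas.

1, 2, 3, 6, 5, 8, 9

The waypoints must appear in the order 6, 5, with no cell reused.
Route from 1: right 2 to 3, down 1 to 6, left 1 to 5, down 1 to 8, right 1 to 9 — 6 moves in all.
Check: order respected (6 at step 3, 5 at step 4).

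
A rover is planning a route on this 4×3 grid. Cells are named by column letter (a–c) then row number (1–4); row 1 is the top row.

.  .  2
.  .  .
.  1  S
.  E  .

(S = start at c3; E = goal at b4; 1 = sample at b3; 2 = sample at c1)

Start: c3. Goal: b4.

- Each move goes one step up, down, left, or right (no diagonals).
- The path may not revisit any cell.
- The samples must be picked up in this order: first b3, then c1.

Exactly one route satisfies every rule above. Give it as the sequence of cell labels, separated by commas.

c3, b3, b2, c2, c1, b1, a1, a2, a3, a4, b4

The waypoints must appear in the order b3, c1, with no cell reused.
Route from c3: left to b3, up to b2, right to c2, up to c1, 2× left (reaching a1), 3× down (reaching a4), right to b4 — 10 moves in all.
Check: order respected (1 at step 1, 2 at step 4).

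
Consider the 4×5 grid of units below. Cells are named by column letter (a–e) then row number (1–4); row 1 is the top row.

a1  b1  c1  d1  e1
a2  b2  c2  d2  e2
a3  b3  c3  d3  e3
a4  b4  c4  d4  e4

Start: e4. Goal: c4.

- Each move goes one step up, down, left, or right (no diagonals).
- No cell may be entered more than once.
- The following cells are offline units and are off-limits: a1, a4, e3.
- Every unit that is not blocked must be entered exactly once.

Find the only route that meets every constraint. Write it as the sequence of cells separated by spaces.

Need to visit all 17 open cells exactly once, starting at e4 and ending at c4.
Cell a2 has only two open neighbours (a3 and b2), so the path must pass straight through it: one of those is the cell it's entered from and the other is where it exits.
Route from e4: left to d4, up to d3, left to c3, up to c2, 2× right (reaching e2), up to e1, 3× left (reaching b1), down to b2, left to a2, down to a3, right to b3, down to b4, right to c4 — 16 moves in all.
Check: all 17 open cells covered.

e4 d4 d3 c3 c2 d2 e2 e1 d1 c1 b1 b2 a2 a3 b3 b4 c4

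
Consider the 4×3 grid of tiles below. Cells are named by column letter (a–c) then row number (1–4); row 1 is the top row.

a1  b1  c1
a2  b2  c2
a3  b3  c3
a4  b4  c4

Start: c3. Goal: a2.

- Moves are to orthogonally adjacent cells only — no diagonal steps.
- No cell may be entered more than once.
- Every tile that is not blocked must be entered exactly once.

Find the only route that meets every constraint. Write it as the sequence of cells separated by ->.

Need to visit all 12 open cells exactly once, starting at c3 and ending at a2.
Route from c3: down 1 to c4, left 2 to a4, up 1 to a3, right 1 to b3, up 1 to b2, right 1 to c2, up 1 to c1, left 2 to a1, down 1 to a2 — 11 moves in all.
Check: all 12 open cells covered.

c3 -> c4 -> b4 -> a4 -> a3 -> b3 -> b2 -> c2 -> c1 -> b1 -> a1 -> a2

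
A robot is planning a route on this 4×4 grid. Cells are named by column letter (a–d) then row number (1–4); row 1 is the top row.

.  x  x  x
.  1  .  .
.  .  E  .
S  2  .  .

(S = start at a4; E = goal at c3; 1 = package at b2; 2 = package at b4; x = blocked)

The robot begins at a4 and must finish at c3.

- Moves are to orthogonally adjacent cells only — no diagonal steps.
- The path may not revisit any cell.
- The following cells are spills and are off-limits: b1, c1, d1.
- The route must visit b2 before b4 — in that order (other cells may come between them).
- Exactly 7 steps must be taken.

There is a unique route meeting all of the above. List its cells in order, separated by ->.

The waypoints must appear in the order b2, b4, with no cell reused.
Route from a4: 2× up (reaching a2), right to b2, 2× down (reaching b4), right to c4, up to c3 — 7 moves in all.
Check: order respected (1 at step 3, 2 at step 5); 7 moves as required.

a4 -> a3 -> a2 -> b2 -> b3 -> b4 -> c4 -> c3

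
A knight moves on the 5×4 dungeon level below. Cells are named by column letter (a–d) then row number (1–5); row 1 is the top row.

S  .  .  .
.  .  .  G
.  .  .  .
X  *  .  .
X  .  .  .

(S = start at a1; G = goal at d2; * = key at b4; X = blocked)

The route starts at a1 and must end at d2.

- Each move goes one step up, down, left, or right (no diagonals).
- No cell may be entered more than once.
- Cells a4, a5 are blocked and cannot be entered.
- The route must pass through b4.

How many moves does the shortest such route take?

Any route passes through b4 somewhere between a1 and d2. Summing Manhattan distances along the two legs (a1 → b4 → d2) gives a lower bound of 4 + 4 = 8 moves.
A route of 8 moves achieves this: a1 → a2 → a3 → b3 → b4 → c4 → c3 → c2 → d2.
Since 8 matches the lower bound, it is optimal.

8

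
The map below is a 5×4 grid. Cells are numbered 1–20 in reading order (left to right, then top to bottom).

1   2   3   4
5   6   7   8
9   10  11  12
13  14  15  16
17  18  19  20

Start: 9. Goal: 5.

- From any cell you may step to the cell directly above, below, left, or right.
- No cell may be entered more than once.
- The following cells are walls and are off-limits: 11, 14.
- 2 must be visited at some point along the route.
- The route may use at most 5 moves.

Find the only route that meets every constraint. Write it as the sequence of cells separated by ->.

9 -> 10 -> 6 -> 2 -> 1 -> 5

Any route must reach 2 and still end at 5 within 5 moves, so the order of the required stops is forced.
Route from 9: right 1 to 10, up 2 to 2, left 1 to 1, down 1 to 5 — 5 moves in all.
Check: all required cells visited; 5 ≤ 5 moves.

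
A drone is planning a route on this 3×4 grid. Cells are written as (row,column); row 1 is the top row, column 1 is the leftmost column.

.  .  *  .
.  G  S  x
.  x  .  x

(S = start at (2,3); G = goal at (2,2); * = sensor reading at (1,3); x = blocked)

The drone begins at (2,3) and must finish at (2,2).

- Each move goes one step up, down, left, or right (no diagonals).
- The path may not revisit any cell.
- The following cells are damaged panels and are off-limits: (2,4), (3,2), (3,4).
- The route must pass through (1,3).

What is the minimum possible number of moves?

Any route passes through (1,3) somewhere between (2,3) and (2,2). Summing Manhattan distances along the two legs ((2,3) → (1,3) → (2,2)) gives a lower bound of 1 + 2 = 3 moves.
A route of 3 moves achieves this: (2,3) → (1,3) → (1,2) → (2,2).
Since 3 matches the lower bound, it is optimal.

3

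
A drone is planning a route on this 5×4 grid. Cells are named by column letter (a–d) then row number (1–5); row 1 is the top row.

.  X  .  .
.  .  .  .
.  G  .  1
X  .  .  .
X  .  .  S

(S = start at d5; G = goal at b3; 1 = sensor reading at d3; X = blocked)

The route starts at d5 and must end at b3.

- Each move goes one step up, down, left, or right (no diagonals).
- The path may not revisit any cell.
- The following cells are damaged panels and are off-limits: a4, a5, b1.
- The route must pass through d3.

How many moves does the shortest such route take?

4

Any route passes through d3 somewhere between d5 and b3. Summing Manhattan distances along the two legs (d5 → d3 → b3) gives a lower bound of 2 + 2 = 4 moves.
A route of 4 moves achieves this: d5 → d4 → d3 → c3 → b3.
Since 4 matches the lower bound, it is optimal.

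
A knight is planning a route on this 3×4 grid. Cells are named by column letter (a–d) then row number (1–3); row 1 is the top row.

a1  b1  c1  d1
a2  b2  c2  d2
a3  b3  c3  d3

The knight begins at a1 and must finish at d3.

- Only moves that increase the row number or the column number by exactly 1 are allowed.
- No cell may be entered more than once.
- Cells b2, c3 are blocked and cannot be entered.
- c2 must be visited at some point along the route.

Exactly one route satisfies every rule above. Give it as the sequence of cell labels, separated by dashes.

a1 - b1 - c1 - c2 - d2 - d3

Moves only go right or down, so the column and row indices never decrease.
Route from a1: right 2 to c1, down 1 to c2, right 1 to d2, down 1 to d3 — 5 moves in all.
Check: all required cells visited.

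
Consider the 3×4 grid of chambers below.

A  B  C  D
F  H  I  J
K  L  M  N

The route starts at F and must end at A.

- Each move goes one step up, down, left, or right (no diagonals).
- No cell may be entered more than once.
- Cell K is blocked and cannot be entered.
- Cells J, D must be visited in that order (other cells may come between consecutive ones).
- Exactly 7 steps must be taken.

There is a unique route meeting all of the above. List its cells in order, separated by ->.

The waypoints must appear in the order J, D, with no cell reused.
Route from F: right 3 to J, up 1 to D, left 3 to A — 7 moves in all.
Check: order respected (J at step 3, D at step 4); 7 moves as required.

F -> H -> I -> J -> D -> C -> B -> A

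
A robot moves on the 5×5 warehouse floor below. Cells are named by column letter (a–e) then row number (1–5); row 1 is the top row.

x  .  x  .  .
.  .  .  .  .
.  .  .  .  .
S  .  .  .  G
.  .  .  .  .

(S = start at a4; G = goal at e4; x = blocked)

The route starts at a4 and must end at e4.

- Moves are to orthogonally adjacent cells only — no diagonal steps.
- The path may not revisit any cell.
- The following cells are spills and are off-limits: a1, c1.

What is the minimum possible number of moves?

The Manhattan distance from a4 to e4 is |4−4| + |1−5| = 4, so at least 4 moves are needed.
A route of 4 moves achieves this: a4 → b4 → c4 → d4 → e4.
Since 4 matches the lower bound, it is optimal.

4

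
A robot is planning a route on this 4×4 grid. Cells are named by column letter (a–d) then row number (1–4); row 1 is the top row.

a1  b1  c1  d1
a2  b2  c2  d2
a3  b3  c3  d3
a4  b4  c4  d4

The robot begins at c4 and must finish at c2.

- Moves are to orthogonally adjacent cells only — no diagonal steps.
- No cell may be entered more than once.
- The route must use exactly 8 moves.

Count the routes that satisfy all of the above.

Need simple routes of exactly 8 moves from c4 to c2 (Manhattan distance 2, so 3 moves are spent on a detour and 3 undoing it).
Branch systematically from the start, pruning whenever the remaining move budget drops below the Manhattan distance to c2 or differs from it in parity. Grouping the completions by first move — via c3: 7; via b4: 12; via d4: 3 — and summing: 7 + 12 + 3 = 22.
That gives 22 routes.

22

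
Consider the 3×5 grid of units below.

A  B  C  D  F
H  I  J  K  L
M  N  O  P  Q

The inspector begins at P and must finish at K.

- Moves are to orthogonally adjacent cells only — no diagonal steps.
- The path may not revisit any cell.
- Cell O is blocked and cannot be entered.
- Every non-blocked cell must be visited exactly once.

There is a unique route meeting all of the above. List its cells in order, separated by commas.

P, Q, L, F, D, C, B, A, H, M, N, I, J, K

Need to visit all 14 open cells exactly once, starting at P and ending at K.
Cell F has only two open neighbours (L and D), so the path must pass straight through it: one of those is the cell it's entered from and the other is where it exits.
Route from P: right 1 to Q, up 2 to F, left 4 to A, down 2 to M, right 1 to N, up 1 to I, right 2 to K — 13 moves in all.
Check: all 14 open cells covered.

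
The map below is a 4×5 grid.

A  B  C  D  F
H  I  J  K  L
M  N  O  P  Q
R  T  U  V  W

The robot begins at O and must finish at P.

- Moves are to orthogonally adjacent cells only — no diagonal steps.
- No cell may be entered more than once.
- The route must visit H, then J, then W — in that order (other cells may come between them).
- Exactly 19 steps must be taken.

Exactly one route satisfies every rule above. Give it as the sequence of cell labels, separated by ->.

O -> U -> T -> R -> M -> N -> I -> H -> A -> B -> C -> J -> K -> D -> F -> L -> Q -> W -> V -> P

The waypoints must appear in the order H, J, W, with no cell reused.
Route from O: down 1 to U, left 2 to R, up 1 to M, right 1 to N, up 1 to I, left 1 to H, up 1 to A, right 2 to C, down 1 to J, right 1 to K, up 1 to D, right 1 to F, down 3 to W, left 1 to V, up 1 to P — 19 moves in all.
Check: order respected (H at step 7, J at step 11, W at step 17); 19 moves as required.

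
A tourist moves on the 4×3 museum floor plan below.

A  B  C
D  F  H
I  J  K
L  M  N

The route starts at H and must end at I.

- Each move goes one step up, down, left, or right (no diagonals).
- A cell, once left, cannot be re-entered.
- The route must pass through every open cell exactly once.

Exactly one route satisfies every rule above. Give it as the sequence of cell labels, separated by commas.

Need to visit all 12 open cells exactly once, starting at H and ending at I.
Cell C has only two open neighbours (H and B), so the path must pass straight through it: one of those is the cell it's entered from and the other is where it exits.
Route from H: up 1 to C, left 2 to A, down 1 to D, right 1 to F, down 1 to J, right 1 to K, down 1 to N, left 2 to L, up 1 to I — 11 moves in all.
Check: all 12 open cells covered.

H, C, B, A, D, F, J, K, N, M, L, I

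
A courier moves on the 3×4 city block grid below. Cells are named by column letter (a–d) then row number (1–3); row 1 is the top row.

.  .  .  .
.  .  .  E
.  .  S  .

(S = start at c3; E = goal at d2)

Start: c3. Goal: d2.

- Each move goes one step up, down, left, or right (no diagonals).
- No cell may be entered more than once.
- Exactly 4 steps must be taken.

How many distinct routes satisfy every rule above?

Need simple routes of exactly 4 moves from c3 to d2 (Manhattan distance 2, so 1 moves are spent on a detour and 1 undoing it).
Enumerating: c3 c2 c1 d1 d2 | c3 b3 b2 c2 d2.
That gives 2 routes.

2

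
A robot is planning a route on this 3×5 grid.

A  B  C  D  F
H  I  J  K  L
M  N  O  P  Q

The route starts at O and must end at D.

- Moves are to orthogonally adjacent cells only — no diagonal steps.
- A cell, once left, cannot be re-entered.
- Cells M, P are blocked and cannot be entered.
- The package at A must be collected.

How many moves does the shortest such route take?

Any route passes through A somewhere between O and D. Summing Manhattan distances along the two legs (O → A → D) gives a lower bound of 4 + 3 = 7 moves.
A route of 7 moves achieves this: O → J → I → H → A → B → C → D.
Since 7 matches the lower bound, it is optimal.

7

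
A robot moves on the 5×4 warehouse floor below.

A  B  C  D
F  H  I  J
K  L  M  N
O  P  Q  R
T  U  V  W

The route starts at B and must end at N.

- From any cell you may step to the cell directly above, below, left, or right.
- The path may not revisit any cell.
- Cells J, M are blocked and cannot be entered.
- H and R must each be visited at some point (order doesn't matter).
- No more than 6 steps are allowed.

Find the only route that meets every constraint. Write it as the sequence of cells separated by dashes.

The budget equals the shortest possible length, so every move has to be on a shortest route through the required cells.
Route from B: down 3 to P, right 2 to R, up 1 to N — 6 moves in all.
Check: all required cells visited; 6 ≤ 6 moves.

B - H - L - P - Q - R - N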